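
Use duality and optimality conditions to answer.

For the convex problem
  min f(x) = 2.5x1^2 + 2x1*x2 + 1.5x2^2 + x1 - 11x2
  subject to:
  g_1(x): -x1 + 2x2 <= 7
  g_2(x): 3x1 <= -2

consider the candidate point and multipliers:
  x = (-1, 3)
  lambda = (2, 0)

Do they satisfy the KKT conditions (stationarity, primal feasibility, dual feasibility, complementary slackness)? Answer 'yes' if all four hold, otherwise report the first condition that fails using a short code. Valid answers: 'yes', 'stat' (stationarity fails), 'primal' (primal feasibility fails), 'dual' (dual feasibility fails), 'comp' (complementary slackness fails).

Gradient of f: grad f(x) = Q x + c = (2, -4)
Constraint values g_i(x) = a_i^T x - b_i:
  g_1((-1, 3)) = 0
  g_2((-1, 3)) = -1
Stationarity residual: grad f(x) + sum_i lambda_i a_i = (0, 0)
  -> stationarity OK
Primal feasibility (all g_i <= 0): OK
Dual feasibility (all lambda_i >= 0): OK
Complementary slackness (lambda_i * g_i(x) = 0 for all i): OK

Verdict: yes, KKT holds.

yes


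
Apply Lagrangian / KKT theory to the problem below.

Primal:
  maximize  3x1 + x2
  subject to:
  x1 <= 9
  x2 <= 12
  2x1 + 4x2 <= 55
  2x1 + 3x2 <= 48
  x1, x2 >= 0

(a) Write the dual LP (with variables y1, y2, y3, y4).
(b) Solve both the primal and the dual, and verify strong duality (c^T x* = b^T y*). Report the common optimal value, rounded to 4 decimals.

The standard primal-dual pair for 'max c^T x s.t. A x <= b, x >= 0' is:
  Dual:  min b^T y  s.t.  A^T y >= c,  y >= 0.

So the dual LP is:
  minimize  9y1 + 12y2 + 55y3 + 48y4
  subject to:
    y1 + 2y3 + 2y4 >= 3
    y2 + 4y3 + 3y4 >= 1
    y1, y2, y3, y4 >= 0

Solving the primal: x* = (9, 9.25).
  primal value c^T x* = 36.25.
Solving the dual: y* = (2.5, 0, 0.25, 0).
  dual value b^T y* = 36.25.
Strong duality: c^T x* = b^T y*. Confirmed.

36.25


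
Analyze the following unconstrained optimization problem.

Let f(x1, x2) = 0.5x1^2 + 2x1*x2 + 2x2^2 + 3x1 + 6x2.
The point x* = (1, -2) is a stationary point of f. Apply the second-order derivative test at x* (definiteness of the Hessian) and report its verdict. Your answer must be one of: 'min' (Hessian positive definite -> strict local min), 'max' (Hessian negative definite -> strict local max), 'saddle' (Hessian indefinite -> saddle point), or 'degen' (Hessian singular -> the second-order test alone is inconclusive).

Compute the Hessian H = grad^2 f:
  H = [[1, 2], [2, 4]]
Verify stationarity: grad f(x*) = H x* + g = (0, 0).
Eigenvalues of H: 0, 5.
H has a zero eigenvalue (singular; positive semidefinite but not definite), so H is neither positive definite, negative definite, nor indefinite. The second-order test alone is inconclusive -> degen.
(Indeed, f is constant along the null direction of H through x*, so x* is not a strict local extremum.)

degen


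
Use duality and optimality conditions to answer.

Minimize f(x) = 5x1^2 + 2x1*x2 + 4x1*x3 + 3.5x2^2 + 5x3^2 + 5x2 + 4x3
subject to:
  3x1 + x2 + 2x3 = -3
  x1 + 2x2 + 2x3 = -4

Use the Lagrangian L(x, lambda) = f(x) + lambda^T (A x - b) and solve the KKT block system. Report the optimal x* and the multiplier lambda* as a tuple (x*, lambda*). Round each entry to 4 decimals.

Form the Lagrangian:
  L(x, lambda) = (1/2) x^T Q x + c^T x + lambda^T (A x - b)
Stationarity (grad_x L = 0): Q x + c + A^T lambda = 0.
Primal feasibility: A x = b.

This gives the KKT block system:
  [ Q   A^T ] [ x     ]   [-c ]
  [ A    0  ] [ lambda ] = [ b ]

Solving the linear system:
  x*      = (-0.0565, -1.113, -0.8588)
  lambda* = (1.9096, 0.4972)
  f(x*)   = -0.6412

x* = (-0.0565, -1.113, -0.8588), lambda* = (1.9096, 0.4972)


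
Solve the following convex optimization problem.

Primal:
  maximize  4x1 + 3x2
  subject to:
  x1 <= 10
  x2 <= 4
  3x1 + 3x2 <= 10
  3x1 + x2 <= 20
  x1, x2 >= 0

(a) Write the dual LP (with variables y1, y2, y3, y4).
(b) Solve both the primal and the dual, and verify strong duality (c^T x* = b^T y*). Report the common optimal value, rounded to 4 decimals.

The standard primal-dual pair for 'max c^T x s.t. A x <= b, x >= 0' is:
  Dual:  min b^T y  s.t.  A^T y >= c,  y >= 0.

So the dual LP is:
  minimize  10y1 + 4y2 + 10y3 + 20y4
  subject to:
    y1 + 3y3 + 3y4 >= 4
    y2 + 3y3 + y4 >= 3
    y1, y2, y3, y4 >= 0

Solving the primal: x* = (3.3333, 0).
  primal value c^T x* = 13.3333.
Solving the dual: y* = (0, 0, 1.3333, 0).
  dual value b^T y* = 13.3333.
Strong duality: c^T x* = b^T y*. Confirmed.

13.3333


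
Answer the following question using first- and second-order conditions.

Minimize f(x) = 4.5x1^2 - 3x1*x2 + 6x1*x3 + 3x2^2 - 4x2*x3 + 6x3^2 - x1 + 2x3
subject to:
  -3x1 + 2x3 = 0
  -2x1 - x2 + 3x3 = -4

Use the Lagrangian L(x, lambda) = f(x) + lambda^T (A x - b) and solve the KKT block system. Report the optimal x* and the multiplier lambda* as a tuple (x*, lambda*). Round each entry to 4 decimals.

Form the Lagrangian:
  L(x, lambda) = (1/2) x^T Q x + c^T x + lambda^T (A x - b)
Stationarity (grad_x L = 0): Q x + c + A^T lambda = 0.
Primal feasibility: A x = b.

This gives the KKT block system:
  [ Q   A^T ] [ x     ]   [-c ]
  [ A    0  ] [ lambda ] = [ b ]

Solving the linear system:
  x*      = (-0.5591, 2.6022, -0.8387)
  lambda* = (-20.0538, 20.6452)
  f(x*)   = 40.7312

x* = (-0.5591, 2.6022, -0.8387), lambda* = (-20.0538, 20.6452)


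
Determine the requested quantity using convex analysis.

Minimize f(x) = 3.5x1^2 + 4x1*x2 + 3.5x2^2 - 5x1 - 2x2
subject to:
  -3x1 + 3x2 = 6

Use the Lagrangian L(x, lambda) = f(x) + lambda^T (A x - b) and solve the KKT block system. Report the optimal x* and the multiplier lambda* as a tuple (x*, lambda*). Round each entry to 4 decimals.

Form the Lagrangian:
  L(x, lambda) = (1/2) x^T Q x + c^T x + lambda^T (A x - b)
Stationarity (grad_x L = 0): Q x + c + A^T lambda = 0.
Primal feasibility: A x = b.

This gives the KKT block system:
  [ Q   A^T ] [ x     ]   [-c ]
  [ A    0  ] [ lambda ] = [ b ]

Solving the linear system:
  x*      = (-0.6818, 1.3182)
  lambda* = (-1.5)
  f(x*)   = 4.8864

x* = (-0.6818, 1.3182), lambda* = (-1.5)


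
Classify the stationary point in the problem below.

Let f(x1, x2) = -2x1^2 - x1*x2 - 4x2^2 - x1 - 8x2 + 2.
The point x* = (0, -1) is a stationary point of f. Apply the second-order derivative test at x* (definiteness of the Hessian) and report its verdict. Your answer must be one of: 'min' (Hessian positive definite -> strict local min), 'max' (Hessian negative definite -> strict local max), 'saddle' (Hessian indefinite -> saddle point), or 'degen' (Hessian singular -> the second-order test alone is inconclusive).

Compute the Hessian H = grad^2 f:
  H = [[-4, -1], [-1, -8]]
Verify stationarity: grad f(x*) = H x* + g = (0, 0).
Eigenvalues of H: -8.2361, -3.7639.
Both eigenvalues < 0, so H is negative definite -> x* is a strict local max.

max


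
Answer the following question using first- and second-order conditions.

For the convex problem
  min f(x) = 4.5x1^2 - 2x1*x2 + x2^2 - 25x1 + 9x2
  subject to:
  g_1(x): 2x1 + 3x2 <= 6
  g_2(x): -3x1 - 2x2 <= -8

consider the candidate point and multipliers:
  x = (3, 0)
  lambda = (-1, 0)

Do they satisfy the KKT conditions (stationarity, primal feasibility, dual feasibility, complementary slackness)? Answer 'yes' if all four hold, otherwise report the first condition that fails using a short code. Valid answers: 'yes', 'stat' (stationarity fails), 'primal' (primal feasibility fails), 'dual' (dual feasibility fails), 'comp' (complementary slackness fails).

Gradient of f: grad f(x) = Q x + c = (2, 3)
Constraint values g_i(x) = a_i^T x - b_i:
  g_1((3, 0)) = 0
  g_2((3, 0)) = -1
Stationarity residual: grad f(x) + sum_i lambda_i a_i = (0, 0)
  -> stationarity OK
Primal feasibility (all g_i <= 0): OK
Dual feasibility (all lambda_i >= 0): FAILS
Complementary slackness (lambda_i * g_i(x) = 0 for all i): OK

Verdict: the first failing condition is dual_feasibility -> dual.

dual


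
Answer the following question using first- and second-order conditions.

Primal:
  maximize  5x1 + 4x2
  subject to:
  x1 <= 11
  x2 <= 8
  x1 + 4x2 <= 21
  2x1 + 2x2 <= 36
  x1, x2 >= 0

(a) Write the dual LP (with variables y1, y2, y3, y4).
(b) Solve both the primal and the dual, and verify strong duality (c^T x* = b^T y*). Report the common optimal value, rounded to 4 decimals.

The standard primal-dual pair for 'max c^T x s.t. A x <= b, x >= 0' is:
  Dual:  min b^T y  s.t.  A^T y >= c,  y >= 0.

So the dual LP is:
  minimize  11y1 + 8y2 + 21y3 + 36y4
  subject to:
    y1 + y3 + 2y4 >= 5
    y2 + 4y3 + 2y4 >= 4
    y1, y2, y3, y4 >= 0

Solving the primal: x* = (11, 2.5).
  primal value c^T x* = 65.
Solving the dual: y* = (4, 0, 1, 0).
  dual value b^T y* = 65.
Strong duality: c^T x* = b^T y*. Confirmed.

65


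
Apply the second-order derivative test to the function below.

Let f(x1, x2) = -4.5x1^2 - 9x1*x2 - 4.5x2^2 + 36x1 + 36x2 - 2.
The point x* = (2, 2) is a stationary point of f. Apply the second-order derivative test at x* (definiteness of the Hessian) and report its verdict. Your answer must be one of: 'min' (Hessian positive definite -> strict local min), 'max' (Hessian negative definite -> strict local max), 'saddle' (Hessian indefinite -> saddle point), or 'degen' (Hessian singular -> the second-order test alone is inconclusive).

Compute the Hessian H = grad^2 f:
  H = [[-9, -9], [-9, -9]]
Verify stationarity: grad f(x*) = H x* + g = (0, 0).
Eigenvalues of H: -18, 0.
H has a zero eigenvalue (singular; negative semidefinite but not definite), so H is neither positive definite, negative definite, nor indefinite. The second-order test alone is inconclusive -> degen.
(Indeed, f is constant along the null direction of H through x*, so x* is not a strict local extremum.)

degen


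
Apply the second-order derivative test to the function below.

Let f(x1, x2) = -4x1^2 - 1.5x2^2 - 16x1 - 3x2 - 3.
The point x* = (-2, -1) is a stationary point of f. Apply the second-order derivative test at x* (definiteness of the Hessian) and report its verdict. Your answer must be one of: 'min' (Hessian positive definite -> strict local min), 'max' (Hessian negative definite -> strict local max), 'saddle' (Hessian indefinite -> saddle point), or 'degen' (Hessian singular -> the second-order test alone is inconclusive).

Compute the Hessian H = grad^2 f:
  H = [[-8, 0], [0, -3]]
Verify stationarity: grad f(x*) = H x* + g = (0, 0).
Eigenvalues of H: -8, -3.
Both eigenvalues < 0, so H is negative definite -> x* is a strict local max.

max


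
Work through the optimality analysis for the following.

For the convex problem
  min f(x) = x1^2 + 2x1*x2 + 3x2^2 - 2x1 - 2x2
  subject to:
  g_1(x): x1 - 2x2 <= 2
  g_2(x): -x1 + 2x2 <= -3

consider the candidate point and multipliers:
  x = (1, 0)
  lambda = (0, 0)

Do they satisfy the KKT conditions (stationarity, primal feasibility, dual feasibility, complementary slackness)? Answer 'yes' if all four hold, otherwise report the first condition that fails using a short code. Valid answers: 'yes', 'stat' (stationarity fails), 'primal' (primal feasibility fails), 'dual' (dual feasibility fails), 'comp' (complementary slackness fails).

Gradient of f: grad f(x) = Q x + c = (0, 0)
Constraint values g_i(x) = a_i^T x - b_i:
  g_1((1, 0)) = -1
  g_2((1, 0)) = 2
Stationarity residual: grad f(x) + sum_i lambda_i a_i = (0, 0)
  -> stationarity OK
Primal feasibility (all g_i <= 0): FAILS
Dual feasibility (all lambda_i >= 0): OK
Complementary slackness (lambda_i * g_i(x) = 0 for all i): OK

Verdict: the first failing condition is primal_feasibility -> primal.

primal


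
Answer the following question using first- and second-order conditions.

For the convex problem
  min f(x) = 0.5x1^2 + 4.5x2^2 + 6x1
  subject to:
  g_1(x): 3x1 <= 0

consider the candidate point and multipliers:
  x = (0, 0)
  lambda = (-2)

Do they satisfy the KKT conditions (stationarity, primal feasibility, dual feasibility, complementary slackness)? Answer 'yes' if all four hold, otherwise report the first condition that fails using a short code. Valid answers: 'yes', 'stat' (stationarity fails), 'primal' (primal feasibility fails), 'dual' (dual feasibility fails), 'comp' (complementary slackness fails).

Gradient of f: grad f(x) = Q x + c = (6, 0)
Constraint values g_i(x) = a_i^T x - b_i:
  g_1((0, 0)) = 0
Stationarity residual: grad f(x) + sum_i lambda_i a_i = (0, 0)
  -> stationarity OK
Primal feasibility (all g_i <= 0): OK
Dual feasibility (all lambda_i >= 0): FAILS
Complementary slackness (lambda_i * g_i(x) = 0 for all i): OK

Verdict: the first failing condition is dual_feasibility -> dual.

dual


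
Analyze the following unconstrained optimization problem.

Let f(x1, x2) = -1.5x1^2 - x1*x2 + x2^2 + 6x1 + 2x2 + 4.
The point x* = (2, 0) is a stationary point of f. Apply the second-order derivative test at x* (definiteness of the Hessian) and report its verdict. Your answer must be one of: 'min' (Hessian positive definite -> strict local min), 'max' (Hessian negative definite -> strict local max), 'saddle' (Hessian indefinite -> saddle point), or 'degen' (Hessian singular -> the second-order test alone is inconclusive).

Compute the Hessian H = grad^2 f:
  H = [[-3, -1], [-1, 2]]
Verify stationarity: grad f(x*) = H x* + g = (0, 0).
Eigenvalues of H: -3.1926, 2.1926.
Eigenvalues have mixed signs, so H is indefinite -> x* is a saddle point.

saddle


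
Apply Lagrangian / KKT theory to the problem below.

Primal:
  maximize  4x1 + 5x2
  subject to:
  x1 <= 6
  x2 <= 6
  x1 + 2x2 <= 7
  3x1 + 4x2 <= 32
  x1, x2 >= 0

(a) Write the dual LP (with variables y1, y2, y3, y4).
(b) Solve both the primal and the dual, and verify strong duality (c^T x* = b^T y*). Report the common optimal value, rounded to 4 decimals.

The standard primal-dual pair for 'max c^T x s.t. A x <= b, x >= 0' is:
  Dual:  min b^T y  s.t.  A^T y >= c,  y >= 0.

So the dual LP is:
  minimize  6y1 + 6y2 + 7y3 + 32y4
  subject to:
    y1 + y3 + 3y4 >= 4
    y2 + 2y3 + 4y4 >= 5
    y1, y2, y3, y4 >= 0

Solving the primal: x* = (6, 0.5).
  primal value c^T x* = 26.5.
Solving the dual: y* = (1.5, 0, 2.5, 0).
  dual value b^T y* = 26.5.
Strong duality: c^T x* = b^T y*. Confirmed.

26.5


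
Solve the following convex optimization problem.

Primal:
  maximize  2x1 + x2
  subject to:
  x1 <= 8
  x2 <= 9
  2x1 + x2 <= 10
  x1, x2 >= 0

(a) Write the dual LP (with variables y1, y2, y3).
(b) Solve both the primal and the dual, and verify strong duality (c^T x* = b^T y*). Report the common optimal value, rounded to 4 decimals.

The standard primal-dual pair for 'max c^T x s.t. A x <= b, x >= 0' is:
  Dual:  min b^T y  s.t.  A^T y >= c,  y >= 0.

So the dual LP is:
  minimize  8y1 + 9y2 + 10y3
  subject to:
    y1 + 2y3 >= 2
    y2 + y3 >= 1
    y1, y2, y3 >= 0

Solving the primal: x* = (5, 0).
  primal value c^T x* = 10.
Solving the dual: y* = (0, 0, 1).
  dual value b^T y* = 10.
Strong duality: c^T x* = b^T y*. Confirmed.

10


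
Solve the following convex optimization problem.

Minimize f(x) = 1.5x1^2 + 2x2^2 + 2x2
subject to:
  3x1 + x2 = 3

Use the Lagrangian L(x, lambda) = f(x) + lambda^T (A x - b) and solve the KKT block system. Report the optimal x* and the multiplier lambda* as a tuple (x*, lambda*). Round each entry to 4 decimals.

Form the Lagrangian:
  L(x, lambda) = (1/2) x^T Q x + c^T x + lambda^T (A x - b)
Stationarity (grad_x L = 0): Q x + c + A^T lambda = 0.
Primal feasibility: A x = b.

This gives the KKT block system:
  [ Q   A^T ] [ x     ]   [-c ]
  [ A    0  ] [ lambda ] = [ b ]

Solving the linear system:
  x*      = (1.0769, -0.2308)
  lambda* = (-1.0769)
  f(x*)   = 1.3846

x* = (1.0769, -0.2308), lambda* = (-1.0769)


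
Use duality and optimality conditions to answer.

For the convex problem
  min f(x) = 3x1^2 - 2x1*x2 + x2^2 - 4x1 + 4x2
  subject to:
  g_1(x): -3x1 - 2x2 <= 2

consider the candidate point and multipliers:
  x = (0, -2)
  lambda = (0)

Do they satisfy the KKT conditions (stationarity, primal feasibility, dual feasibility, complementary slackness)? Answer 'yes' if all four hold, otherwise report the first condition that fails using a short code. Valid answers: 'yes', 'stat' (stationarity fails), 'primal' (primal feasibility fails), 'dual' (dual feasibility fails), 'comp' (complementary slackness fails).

Gradient of f: grad f(x) = Q x + c = (0, 0)
Constraint values g_i(x) = a_i^T x - b_i:
  g_1((0, -2)) = 2
Stationarity residual: grad f(x) + sum_i lambda_i a_i = (0, 0)
  -> stationarity OK
Primal feasibility (all g_i <= 0): FAILS
Dual feasibility (all lambda_i >= 0): OK
Complementary slackness (lambda_i * g_i(x) = 0 for all i): OK

Verdict: the first failing condition is primal_feasibility -> primal.

primal


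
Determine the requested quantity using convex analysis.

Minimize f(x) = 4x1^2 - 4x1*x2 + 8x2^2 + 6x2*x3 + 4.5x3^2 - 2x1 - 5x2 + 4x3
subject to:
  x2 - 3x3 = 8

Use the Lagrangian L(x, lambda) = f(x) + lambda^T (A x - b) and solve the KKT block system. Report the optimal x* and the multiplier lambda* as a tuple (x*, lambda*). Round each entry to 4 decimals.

Form the Lagrangian:
  L(x, lambda) = (1/2) x^T Q x + c^T x + lambda^T (A x - b)
Stationarity (grad_x L = 0): Q x + c + A^T lambda = 0.
Primal feasibility: A x = b.

This gives the KKT block system:
  [ Q   A^T ] [ x     ]   [-c ]
  [ A    0  ] [ lambda ] = [ b ]

Solving the linear system:
  x*      = (1.0044, 1.5088, -2.1637)
  lambda* = (-2.1404)
  f(x*)   = -0.5424

x* = (1.0044, 1.5088, -2.1637), lambda* = (-2.1404)


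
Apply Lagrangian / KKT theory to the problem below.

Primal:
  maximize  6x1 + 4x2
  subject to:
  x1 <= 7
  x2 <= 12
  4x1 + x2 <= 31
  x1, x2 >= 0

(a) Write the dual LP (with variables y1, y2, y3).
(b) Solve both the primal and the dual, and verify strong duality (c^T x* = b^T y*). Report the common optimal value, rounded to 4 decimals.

The standard primal-dual pair for 'max c^T x s.t. A x <= b, x >= 0' is:
  Dual:  min b^T y  s.t.  A^T y >= c,  y >= 0.

So the dual LP is:
  minimize  7y1 + 12y2 + 31y3
  subject to:
    y1 + 4y3 >= 6
    y2 + y3 >= 4
    y1, y2, y3 >= 0

Solving the primal: x* = (4.75, 12).
  primal value c^T x* = 76.5.
Solving the dual: y* = (0, 2.5, 1.5).
  dual value b^T y* = 76.5.
Strong duality: c^T x* = b^T y*. Confirmed.

76.5


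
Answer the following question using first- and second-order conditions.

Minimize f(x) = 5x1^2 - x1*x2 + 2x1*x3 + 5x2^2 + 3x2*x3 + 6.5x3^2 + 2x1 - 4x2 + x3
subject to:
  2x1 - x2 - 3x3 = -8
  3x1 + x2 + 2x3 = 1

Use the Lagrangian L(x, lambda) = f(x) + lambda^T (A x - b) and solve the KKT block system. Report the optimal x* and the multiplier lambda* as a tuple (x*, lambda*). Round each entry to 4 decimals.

Form the Lagrangian:
  L(x, lambda) = (1/2) x^T Q x + c^T x + lambda^T (A x - b)
Stationarity (grad_x L = 0): Q x + c + A^T lambda = 0.
Primal feasibility: A x = b.

This gives the KKT block system:
  [ Q   A^T ] [ x     ]   [-c ]
  [ A    0  ] [ lambda ] = [ b ]

Solving the linear system:
  x*      = (-1.0488, 0.6341, 1.7561)
  lambda* = (6.3171, -2.3415)
  f(x*)   = 25

x* = (-1.0488, 0.6341, 1.7561), lambda* = (6.3171, -2.3415)


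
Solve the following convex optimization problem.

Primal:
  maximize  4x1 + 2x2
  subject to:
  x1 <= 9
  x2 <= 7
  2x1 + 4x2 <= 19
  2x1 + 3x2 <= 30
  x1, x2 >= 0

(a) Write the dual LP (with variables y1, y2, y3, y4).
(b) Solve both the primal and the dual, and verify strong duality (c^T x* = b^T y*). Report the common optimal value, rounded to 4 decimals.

The standard primal-dual pair for 'max c^T x s.t. A x <= b, x >= 0' is:
  Dual:  min b^T y  s.t.  A^T y >= c,  y >= 0.

So the dual LP is:
  minimize  9y1 + 7y2 + 19y3 + 30y4
  subject to:
    y1 + 2y3 + 2y4 >= 4
    y2 + 4y3 + 3y4 >= 2
    y1, y2, y3, y4 >= 0

Solving the primal: x* = (9, 0.25).
  primal value c^T x* = 36.5.
Solving the dual: y* = (3, 0, 0.5, 0).
  dual value b^T y* = 36.5.
Strong duality: c^T x* = b^T y*. Confirmed.

36.5


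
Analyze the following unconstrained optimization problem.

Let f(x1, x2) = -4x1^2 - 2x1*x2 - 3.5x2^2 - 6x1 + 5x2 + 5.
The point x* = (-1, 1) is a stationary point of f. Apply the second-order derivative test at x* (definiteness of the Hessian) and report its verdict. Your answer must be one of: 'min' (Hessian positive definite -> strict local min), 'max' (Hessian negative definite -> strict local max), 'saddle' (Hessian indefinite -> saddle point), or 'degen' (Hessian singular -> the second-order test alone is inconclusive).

Compute the Hessian H = grad^2 f:
  H = [[-8, -2], [-2, -7]]
Verify stationarity: grad f(x*) = H x* + g = (0, 0).
Eigenvalues of H: -9.5616, -5.4384.
Both eigenvalues < 0, so H is negative definite -> x* is a strict local max.

max


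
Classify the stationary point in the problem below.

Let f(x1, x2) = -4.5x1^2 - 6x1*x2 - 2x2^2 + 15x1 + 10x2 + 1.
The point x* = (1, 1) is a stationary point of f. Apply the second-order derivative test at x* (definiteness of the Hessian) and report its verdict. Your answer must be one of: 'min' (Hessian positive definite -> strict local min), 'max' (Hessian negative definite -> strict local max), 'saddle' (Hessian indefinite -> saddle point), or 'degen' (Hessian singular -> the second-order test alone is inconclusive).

Compute the Hessian H = grad^2 f:
  H = [[-9, -6], [-6, -4]]
Verify stationarity: grad f(x*) = H x* + g = (0, 0).
Eigenvalues of H: -13, 0.
H has a zero eigenvalue (singular; negative semidefinite but not definite), so H is neither positive definite, negative definite, nor indefinite. The second-order test alone is inconclusive -> degen.
(Indeed, f is constant along the null direction of H through x*, so x* is not a strict local extremum.)

degen


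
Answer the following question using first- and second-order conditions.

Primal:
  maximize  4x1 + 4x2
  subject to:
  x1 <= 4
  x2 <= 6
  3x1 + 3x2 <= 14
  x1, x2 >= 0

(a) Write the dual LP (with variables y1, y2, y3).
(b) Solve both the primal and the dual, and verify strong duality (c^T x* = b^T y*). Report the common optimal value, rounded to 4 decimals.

The standard primal-dual pair for 'max c^T x s.t. A x <= b, x >= 0' is:
  Dual:  min b^T y  s.t.  A^T y >= c,  y >= 0.

So the dual LP is:
  minimize  4y1 + 6y2 + 14y3
  subject to:
    y1 + 3y3 >= 4
    y2 + 3y3 >= 4
    y1, y2, y3 >= 0

Solving the primal: x* = (0, 4.6667).
  primal value c^T x* = 18.6667.
Solving the dual: y* = (0, 0, 1.3333).
  dual value b^T y* = 18.6667.
Strong duality: c^T x* = b^T y*. Confirmed.

18.6667


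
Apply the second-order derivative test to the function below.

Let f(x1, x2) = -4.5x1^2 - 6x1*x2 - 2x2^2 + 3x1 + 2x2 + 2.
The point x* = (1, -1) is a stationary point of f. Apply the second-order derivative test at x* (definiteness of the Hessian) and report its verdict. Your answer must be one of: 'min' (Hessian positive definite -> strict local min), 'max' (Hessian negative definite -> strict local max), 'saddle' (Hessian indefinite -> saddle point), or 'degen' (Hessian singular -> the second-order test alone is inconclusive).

Compute the Hessian H = grad^2 f:
  H = [[-9, -6], [-6, -4]]
Verify stationarity: grad f(x*) = H x* + g = (0, 0).
Eigenvalues of H: -13, 0.
H has a zero eigenvalue (singular; negative semidefinite but not definite), so H is neither positive definite, negative definite, nor indefinite. The second-order test alone is inconclusive -> degen.
(Indeed, f is constant along the null direction of H through x*, so x* is not a strict local extremum.)

degen


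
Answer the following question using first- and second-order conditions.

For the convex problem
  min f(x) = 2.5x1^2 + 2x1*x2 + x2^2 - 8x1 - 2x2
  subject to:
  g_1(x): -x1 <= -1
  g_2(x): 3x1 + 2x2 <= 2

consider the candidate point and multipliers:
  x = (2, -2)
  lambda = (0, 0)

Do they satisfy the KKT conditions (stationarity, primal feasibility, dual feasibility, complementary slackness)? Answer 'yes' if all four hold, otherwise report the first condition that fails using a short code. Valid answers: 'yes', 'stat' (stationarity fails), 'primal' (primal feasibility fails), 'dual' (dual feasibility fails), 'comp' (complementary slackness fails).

Gradient of f: grad f(x) = Q x + c = (-2, -2)
Constraint values g_i(x) = a_i^T x - b_i:
  g_1((2, -2)) = -1
  g_2((2, -2)) = 0
Stationarity residual: grad f(x) + sum_i lambda_i a_i = (-2, -2)
  -> stationarity FAILS
Primal feasibility (all g_i <= 0): OK
Dual feasibility (all lambda_i >= 0): OK
Complementary slackness (lambda_i * g_i(x) = 0 for all i): OK

Verdict: the first failing condition is stationarity -> stat.

stat


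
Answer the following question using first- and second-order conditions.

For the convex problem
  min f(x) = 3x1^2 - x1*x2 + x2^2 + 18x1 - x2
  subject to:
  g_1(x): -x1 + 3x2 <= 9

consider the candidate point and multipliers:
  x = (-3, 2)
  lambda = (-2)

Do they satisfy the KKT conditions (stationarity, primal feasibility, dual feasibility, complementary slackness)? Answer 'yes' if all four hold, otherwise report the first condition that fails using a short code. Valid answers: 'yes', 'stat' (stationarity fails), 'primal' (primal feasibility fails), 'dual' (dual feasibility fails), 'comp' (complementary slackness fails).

Gradient of f: grad f(x) = Q x + c = (-2, 6)
Constraint values g_i(x) = a_i^T x - b_i:
  g_1((-3, 2)) = 0
Stationarity residual: grad f(x) + sum_i lambda_i a_i = (0, 0)
  -> stationarity OK
Primal feasibility (all g_i <= 0): OK
Dual feasibility (all lambda_i >= 0): FAILS
Complementary slackness (lambda_i * g_i(x) = 0 for all i): OK

Verdict: the first failing condition is dual_feasibility -> dual.

dual


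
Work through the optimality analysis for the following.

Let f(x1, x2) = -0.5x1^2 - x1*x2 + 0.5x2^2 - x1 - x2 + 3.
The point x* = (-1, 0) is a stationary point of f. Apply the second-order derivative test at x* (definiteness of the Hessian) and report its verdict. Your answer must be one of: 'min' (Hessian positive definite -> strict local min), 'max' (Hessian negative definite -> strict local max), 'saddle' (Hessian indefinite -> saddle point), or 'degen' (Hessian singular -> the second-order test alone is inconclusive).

Compute the Hessian H = grad^2 f:
  H = [[-1, -1], [-1, 1]]
Verify stationarity: grad f(x*) = H x* + g = (0, 0).
Eigenvalues of H: -1.4142, 1.4142.
Eigenvalues have mixed signs, so H is indefinite -> x* is a saddle point.

saddle


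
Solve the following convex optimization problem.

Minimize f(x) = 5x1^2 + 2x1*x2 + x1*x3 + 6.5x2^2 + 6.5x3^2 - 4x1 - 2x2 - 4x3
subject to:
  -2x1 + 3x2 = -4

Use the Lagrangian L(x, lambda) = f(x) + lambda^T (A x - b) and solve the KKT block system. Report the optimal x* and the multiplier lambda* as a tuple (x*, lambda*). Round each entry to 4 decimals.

Form the Lagrangian:
  L(x, lambda) = (1/2) x^T Q x + c^T x + lambda^T (A x - b)
Stationarity (grad_x L = 0): Q x + c + A^T lambda = 0.
Primal feasibility: A x = b.

This gives the KKT block system:
  [ Q   A^T ] [ x     ]   [-c ]
  [ A    0  ] [ lambda ] = [ b ]

Solving the linear system:
  x*      = (1.0479, -0.6347, 0.2271)
  lambda* = (2.7185)
  f(x*)   = 3.5216

x* = (1.0479, -0.6347, 0.2271), lambda* = (2.7185)


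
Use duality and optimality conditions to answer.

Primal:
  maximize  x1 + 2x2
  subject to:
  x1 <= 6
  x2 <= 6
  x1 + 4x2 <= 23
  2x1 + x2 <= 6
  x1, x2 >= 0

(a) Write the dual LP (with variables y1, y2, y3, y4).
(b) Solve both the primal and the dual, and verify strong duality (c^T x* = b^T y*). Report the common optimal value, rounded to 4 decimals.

The standard primal-dual pair for 'max c^T x s.t. A x <= b, x >= 0' is:
  Dual:  min b^T y  s.t.  A^T y >= c,  y >= 0.

So the dual LP is:
  minimize  6y1 + 6y2 + 23y3 + 6y4
  subject to:
    y1 + y3 + 2y4 >= 1
    y2 + 4y3 + y4 >= 2
    y1, y2, y3, y4 >= 0

Solving the primal: x* = (0.1429, 5.7143).
  primal value c^T x* = 11.5714.
Solving the dual: y* = (0, 0, 0.4286, 0.2857).
  dual value b^T y* = 11.5714.
Strong duality: c^T x* = b^T y*. Confirmed.

11.5714


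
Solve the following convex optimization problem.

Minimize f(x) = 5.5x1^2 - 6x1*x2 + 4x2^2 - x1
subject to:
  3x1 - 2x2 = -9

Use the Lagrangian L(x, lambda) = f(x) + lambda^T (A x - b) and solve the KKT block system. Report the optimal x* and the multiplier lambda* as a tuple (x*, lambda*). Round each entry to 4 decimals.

Form the Lagrangian:
  L(x, lambda) = (1/2) x^T Q x + c^T x + lambda^T (A x - b)
Stationarity (grad_x L = 0): Q x + c + A^T lambda = 0.
Primal feasibility: A x = b.

This gives the KKT block system:
  [ Q   A^T ] [ x     ]   [-c ]
  [ A    0  ] [ lambda ] = [ b ]

Solving the linear system:
  x*      = (-2.3636, 0.9545)
  lambda* = (10.9091)
  f(x*)   = 50.2727

x* = (-2.3636, 0.9545), lambda* = (10.9091)


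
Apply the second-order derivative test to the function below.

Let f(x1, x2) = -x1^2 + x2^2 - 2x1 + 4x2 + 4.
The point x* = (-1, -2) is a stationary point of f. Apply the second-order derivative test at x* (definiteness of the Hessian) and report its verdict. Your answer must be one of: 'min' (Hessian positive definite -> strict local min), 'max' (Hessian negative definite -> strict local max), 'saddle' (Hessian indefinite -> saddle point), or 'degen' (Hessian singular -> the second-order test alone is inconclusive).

Compute the Hessian H = grad^2 f:
  H = [[-2, 0], [0, 2]]
Verify stationarity: grad f(x*) = H x* + g = (0, 0).
Eigenvalues of H: -2, 2.
Eigenvalues have mixed signs, so H is indefinite -> x* is a saddle point.

saddle


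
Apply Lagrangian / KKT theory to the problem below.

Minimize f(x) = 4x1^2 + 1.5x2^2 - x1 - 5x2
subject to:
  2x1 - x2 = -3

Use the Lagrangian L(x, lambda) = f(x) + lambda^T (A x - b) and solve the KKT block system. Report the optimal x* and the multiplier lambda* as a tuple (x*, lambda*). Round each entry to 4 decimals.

Form the Lagrangian:
  L(x, lambda) = (1/2) x^T Q x + c^T x + lambda^T (A x - b)
Stationarity (grad_x L = 0): Q x + c + A^T lambda = 0.
Primal feasibility: A x = b.

This gives the KKT block system:
  [ Q   A^T ] [ x     ]   [-c ]
  [ A    0  ] [ lambda ] = [ b ]

Solving the linear system:
  x*      = (-0.35, 2.3)
  lambda* = (1.9)
  f(x*)   = -2.725

x* = (-0.35, 2.3), lambda* = (1.9)


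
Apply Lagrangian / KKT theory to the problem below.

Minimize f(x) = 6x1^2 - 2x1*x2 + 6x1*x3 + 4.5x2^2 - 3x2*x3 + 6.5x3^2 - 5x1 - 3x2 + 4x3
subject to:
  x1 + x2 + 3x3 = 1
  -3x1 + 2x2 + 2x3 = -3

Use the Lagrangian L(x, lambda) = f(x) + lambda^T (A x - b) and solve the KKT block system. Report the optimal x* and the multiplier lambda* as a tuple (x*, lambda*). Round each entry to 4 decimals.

Form the Lagrangian:
  L(x, lambda) = (1/2) x^T Q x + c^T x + lambda^T (A x - b)
Stationarity (grad_x L = 0): Q x + c + A^T lambda = 0.
Primal feasibility: A x = b.

This gives the KKT block system:
  [ Q   A^T ] [ x     ]   [-c ]
  [ A    0  ] [ lambda ] = [ b ]

Solving the linear system:
  x*      = (1.2026, 0.5572, -0.2533)
  lambda* = (-2.9408, 1.2855)
  f(x*)   = -0.9503

x* = (1.2026, 0.5572, -0.2533), lambda* = (-2.9408, 1.2855)


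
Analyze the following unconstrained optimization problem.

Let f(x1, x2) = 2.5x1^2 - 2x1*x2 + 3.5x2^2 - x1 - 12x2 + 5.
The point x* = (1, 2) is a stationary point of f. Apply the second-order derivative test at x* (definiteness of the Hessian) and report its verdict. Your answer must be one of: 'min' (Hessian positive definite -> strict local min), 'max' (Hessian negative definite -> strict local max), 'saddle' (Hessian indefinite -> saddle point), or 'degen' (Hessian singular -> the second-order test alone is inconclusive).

Compute the Hessian H = grad^2 f:
  H = [[5, -2], [-2, 7]]
Verify stationarity: grad f(x*) = H x* + g = (0, 0).
Eigenvalues of H: 3.7639, 8.2361.
Both eigenvalues > 0, so H is positive definite -> x* is a strict local min.

min


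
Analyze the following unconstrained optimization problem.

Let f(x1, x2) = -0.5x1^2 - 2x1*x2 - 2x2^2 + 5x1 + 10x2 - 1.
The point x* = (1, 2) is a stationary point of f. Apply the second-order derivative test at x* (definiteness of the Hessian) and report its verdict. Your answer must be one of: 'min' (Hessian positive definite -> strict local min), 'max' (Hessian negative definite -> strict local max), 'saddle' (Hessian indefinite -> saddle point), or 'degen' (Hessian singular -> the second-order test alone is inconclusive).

Compute the Hessian H = grad^2 f:
  H = [[-1, -2], [-2, -4]]
Verify stationarity: grad f(x*) = H x* + g = (0, 0).
Eigenvalues of H: -5, 0.
H has a zero eigenvalue (singular; negative semidefinite but not definite), so H is neither positive definite, negative definite, nor indefinite. The second-order test alone is inconclusive -> degen.
(Indeed, f is constant along the null direction of H through x*, so x* is not a strict local extremum.)

degen


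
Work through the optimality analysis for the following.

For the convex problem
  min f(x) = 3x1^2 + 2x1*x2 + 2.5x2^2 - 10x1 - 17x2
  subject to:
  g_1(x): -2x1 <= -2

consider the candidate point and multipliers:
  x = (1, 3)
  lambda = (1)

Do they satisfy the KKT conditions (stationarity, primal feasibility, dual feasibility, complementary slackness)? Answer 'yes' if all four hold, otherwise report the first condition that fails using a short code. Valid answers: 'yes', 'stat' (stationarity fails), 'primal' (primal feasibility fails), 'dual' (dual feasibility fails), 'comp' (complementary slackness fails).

Gradient of f: grad f(x) = Q x + c = (2, 0)
Constraint values g_i(x) = a_i^T x - b_i:
  g_1((1, 3)) = 0
Stationarity residual: grad f(x) + sum_i lambda_i a_i = (0, 0)
  -> stationarity OK
Primal feasibility (all g_i <= 0): OK
Dual feasibility (all lambda_i >= 0): OK
Complementary slackness (lambda_i * g_i(x) = 0 for all i): OK

Verdict: yes, KKT holds.

yes


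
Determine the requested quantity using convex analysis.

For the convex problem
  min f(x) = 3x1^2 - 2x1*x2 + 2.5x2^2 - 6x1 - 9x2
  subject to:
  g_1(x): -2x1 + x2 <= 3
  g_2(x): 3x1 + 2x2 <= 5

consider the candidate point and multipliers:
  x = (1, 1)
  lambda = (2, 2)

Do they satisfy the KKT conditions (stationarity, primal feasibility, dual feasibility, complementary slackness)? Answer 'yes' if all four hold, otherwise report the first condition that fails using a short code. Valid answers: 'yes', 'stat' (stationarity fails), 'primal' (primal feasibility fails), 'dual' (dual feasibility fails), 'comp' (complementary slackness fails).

Gradient of f: grad f(x) = Q x + c = (-2, -6)
Constraint values g_i(x) = a_i^T x - b_i:
  g_1((1, 1)) = -4
  g_2((1, 1)) = 0
Stationarity residual: grad f(x) + sum_i lambda_i a_i = (0, 0)
  -> stationarity OK
Primal feasibility (all g_i <= 0): OK
Dual feasibility (all lambda_i >= 0): OK
Complementary slackness (lambda_i * g_i(x) = 0 for all i): FAILS

Verdict: the first failing condition is complementary_slackness -> comp.

comp


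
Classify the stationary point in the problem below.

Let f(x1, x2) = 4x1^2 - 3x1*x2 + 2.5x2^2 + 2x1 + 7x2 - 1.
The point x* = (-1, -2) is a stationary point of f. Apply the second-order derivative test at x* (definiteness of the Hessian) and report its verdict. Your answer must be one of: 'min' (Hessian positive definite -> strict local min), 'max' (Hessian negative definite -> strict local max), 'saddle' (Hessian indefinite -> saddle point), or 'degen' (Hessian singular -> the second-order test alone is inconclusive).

Compute the Hessian H = grad^2 f:
  H = [[8, -3], [-3, 5]]
Verify stationarity: grad f(x*) = H x* + g = (0, 0).
Eigenvalues of H: 3.1459, 9.8541.
Both eigenvalues > 0, so H is positive definite -> x* is a strict local min.

min


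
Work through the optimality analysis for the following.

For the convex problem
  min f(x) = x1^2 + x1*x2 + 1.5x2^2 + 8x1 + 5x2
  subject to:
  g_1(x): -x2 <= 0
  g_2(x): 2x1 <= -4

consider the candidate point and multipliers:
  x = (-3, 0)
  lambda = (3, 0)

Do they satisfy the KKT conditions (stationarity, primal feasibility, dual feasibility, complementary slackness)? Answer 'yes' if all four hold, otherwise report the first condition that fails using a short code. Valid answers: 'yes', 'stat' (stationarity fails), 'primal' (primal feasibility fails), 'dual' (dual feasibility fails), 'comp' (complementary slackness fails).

Gradient of f: grad f(x) = Q x + c = (2, 2)
Constraint values g_i(x) = a_i^T x - b_i:
  g_1((-3, 0)) = 0
  g_2((-3, 0)) = -2
Stationarity residual: grad f(x) + sum_i lambda_i a_i = (2, -1)
  -> stationarity FAILS
Primal feasibility (all g_i <= 0): OK
Dual feasibility (all lambda_i >= 0): OK
Complementary slackness (lambda_i * g_i(x) = 0 for all i): OK

Verdict: the first failing condition is stationarity -> stat.

stat


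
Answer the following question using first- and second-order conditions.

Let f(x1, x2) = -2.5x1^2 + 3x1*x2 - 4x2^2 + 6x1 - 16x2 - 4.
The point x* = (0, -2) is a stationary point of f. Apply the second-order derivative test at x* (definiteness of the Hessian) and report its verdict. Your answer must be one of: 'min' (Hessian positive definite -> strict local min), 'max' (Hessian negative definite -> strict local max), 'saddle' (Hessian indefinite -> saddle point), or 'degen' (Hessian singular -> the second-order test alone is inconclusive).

Compute the Hessian H = grad^2 f:
  H = [[-5, 3], [3, -8]]
Verify stationarity: grad f(x*) = H x* + g = (0, 0).
Eigenvalues of H: -9.8541, -3.1459.
Both eigenvalues < 0, so H is negative definite -> x* is a strict local max.

max


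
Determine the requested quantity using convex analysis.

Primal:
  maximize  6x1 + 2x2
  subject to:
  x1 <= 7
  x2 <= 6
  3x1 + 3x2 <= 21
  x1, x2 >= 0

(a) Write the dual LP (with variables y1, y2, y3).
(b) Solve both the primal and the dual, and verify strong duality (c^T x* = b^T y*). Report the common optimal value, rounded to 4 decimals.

The standard primal-dual pair for 'max c^T x s.t. A x <= b, x >= 0' is:
  Dual:  min b^T y  s.t.  A^T y >= c,  y >= 0.

So the dual LP is:
  minimize  7y1 + 6y2 + 21y3
  subject to:
    y1 + 3y3 >= 6
    y2 + 3y3 >= 2
    y1, y2, y3 >= 0

Solving the primal: x* = (7, 0).
  primal value c^T x* = 42.
Solving the dual: y* = (4, 0, 0.6667).
  dual value b^T y* = 42.
Strong duality: c^T x* = b^T y*. Confirmed.

42


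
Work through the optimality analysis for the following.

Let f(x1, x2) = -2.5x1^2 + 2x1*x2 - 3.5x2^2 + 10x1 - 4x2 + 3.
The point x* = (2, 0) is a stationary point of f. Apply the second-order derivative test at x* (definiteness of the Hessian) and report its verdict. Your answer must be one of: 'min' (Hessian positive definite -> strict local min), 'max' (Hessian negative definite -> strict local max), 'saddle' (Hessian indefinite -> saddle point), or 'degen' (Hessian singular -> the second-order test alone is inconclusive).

Compute the Hessian H = grad^2 f:
  H = [[-5, 2], [2, -7]]
Verify stationarity: grad f(x*) = H x* + g = (0, 0).
Eigenvalues of H: -8.2361, -3.7639.
Both eigenvalues < 0, so H is negative definite -> x* is a strict local max.

max


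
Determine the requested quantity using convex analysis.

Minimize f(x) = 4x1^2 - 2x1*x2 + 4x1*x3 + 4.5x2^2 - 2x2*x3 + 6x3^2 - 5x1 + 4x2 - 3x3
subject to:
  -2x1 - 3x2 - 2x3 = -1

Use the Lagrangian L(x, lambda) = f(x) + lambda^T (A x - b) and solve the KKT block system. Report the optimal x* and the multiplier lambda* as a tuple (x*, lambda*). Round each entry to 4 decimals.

Form the Lagrangian:
  L(x, lambda) = (1/2) x^T Q x + c^T x + lambda^T (A x - b)
Stationarity (grad_x L = 0): Q x + c + A^T lambda = 0.
Primal feasibility: A x = b.

This gives the KKT block system:
  [ Q   A^T ] [ x     ]   [-c ]
  [ A    0  ] [ lambda ] = [ b ]

Solving the linear system:
  x*      = (0.65, -0.15, 0.075)
  lambda* = (0.4)
  f(x*)   = -1.8375

x* = (0.65, -0.15, 0.075), lambda* = (0.4)


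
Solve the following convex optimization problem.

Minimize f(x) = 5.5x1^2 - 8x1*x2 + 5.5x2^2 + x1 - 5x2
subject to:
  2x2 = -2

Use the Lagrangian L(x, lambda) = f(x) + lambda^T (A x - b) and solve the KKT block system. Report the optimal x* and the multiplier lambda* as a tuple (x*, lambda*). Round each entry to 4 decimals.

Form the Lagrangian:
  L(x, lambda) = (1/2) x^T Q x + c^T x + lambda^T (A x - b)
Stationarity (grad_x L = 0): Q x + c + A^T lambda = 0.
Primal feasibility: A x = b.

This gives the KKT block system:
  [ Q   A^T ] [ x     ]   [-c ]
  [ A    0  ] [ lambda ] = [ b ]

Solving the linear system:
  x*      = (-0.8182, -1)
  lambda* = (4.7273)
  f(x*)   = 6.8182

x* = (-0.8182, -1), lambda* = (4.7273)
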